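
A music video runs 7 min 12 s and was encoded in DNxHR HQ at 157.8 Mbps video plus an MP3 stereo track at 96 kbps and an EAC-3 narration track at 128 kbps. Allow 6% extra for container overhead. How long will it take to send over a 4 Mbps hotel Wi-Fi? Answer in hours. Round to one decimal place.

5.0 hours

7 min 12 s = 432 s
Audio total: 96 + 128 = 224 kbps = 0.224 Mbps.
Total bitrate: 158.024 Mbps.
File: 158.024 Mbps × 432 s = 68266.4 Mb.
With 6% container overhead: ×1.06. → 72362.4 Mb.
At 4 Mbps: 72362.4 / 4 = 18090.6 s ≈ 5.03 hours.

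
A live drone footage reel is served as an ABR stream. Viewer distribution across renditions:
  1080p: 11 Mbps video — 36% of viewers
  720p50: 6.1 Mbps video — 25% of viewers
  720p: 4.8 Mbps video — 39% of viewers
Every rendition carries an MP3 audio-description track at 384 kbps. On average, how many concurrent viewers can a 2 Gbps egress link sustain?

Audio: 384 kbps = 0.384 Mbps.
Average per-viewer bitrate: 0.36×11.384 + 0.25×6.484 + 0.39×5.184 = 7.741 Mbps.
2 Gbps = 2,000 Mbps; 2,000 / 7.741 = 258.36 → 258.

258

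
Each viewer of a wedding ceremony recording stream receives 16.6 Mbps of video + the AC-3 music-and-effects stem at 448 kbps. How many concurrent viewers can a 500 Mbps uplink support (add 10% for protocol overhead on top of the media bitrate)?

26

Audio: 448 kbps = 0.448 Mbps.
Per-viewer media rate: 17.048 Mbps.
On the wire with 10% overhead: 18.753 Mbps.
500 Mbps = 500.0 Mbps; 500.0 / 18.753 = 26.66 → 26 viewers.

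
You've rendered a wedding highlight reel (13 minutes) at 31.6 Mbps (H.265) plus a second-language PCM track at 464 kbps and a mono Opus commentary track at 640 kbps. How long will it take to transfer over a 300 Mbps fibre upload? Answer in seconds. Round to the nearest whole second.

13 min = 780 s
Audio total: 464 + 640 = 1104 kbps = 1.104 Mbps.
Total bitrate: 32.704 Mbps.
File: 32.704 Mbps × 780 s = 25509.1 Mb.
At 300 Mbps: 25509.1 / 300 = 85.0 s ≈ 85 seconds.

85 seconds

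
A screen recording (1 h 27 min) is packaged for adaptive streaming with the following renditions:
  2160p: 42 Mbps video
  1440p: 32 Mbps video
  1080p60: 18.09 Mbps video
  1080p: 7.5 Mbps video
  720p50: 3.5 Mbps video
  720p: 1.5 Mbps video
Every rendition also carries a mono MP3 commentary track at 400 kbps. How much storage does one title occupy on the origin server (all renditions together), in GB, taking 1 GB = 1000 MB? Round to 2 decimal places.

1 h 27 min = 87 min = 5220 s
Audio: 400 kbps = 0.400 Mbps.
Sum of rendition bitrates: (42+0.400) + (32+0.400) + (18.09+0.400) + (7.5+0.400) + (3.5+0.400) + (1.5+0.400) = 106.990 Mbps.
× 5220 s = 558,488 Mb = 69,811 MB = 69.81 GB.

69.81 GB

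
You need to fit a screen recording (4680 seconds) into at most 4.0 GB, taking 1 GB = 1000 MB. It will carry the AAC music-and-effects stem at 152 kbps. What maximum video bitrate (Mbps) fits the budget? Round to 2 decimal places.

Budget: 4.0 GB = 32000.0 Mb.
Total bitrate budget: 32000.0 Mb / 4680 s = 6.838 Mbps.
Audio: 152 kbps = 0.152 Mbps.
Video: 6.838 − 0.152 = 6.686 Mbps.

6.69 Mbps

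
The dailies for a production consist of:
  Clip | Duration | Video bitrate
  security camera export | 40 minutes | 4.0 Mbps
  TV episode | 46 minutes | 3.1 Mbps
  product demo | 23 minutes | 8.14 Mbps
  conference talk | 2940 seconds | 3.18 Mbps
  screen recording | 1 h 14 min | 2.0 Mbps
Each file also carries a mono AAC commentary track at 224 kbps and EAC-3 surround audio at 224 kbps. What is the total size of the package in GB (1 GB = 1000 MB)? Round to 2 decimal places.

Audio total: 224 + 224 = 448 kbps = 0.448 Mbps.
security camera export: 4.448 Mbps × 2400 s = 10675.2 Mb
TV episode: 3.548 Mbps × 2760 s = 9792.5 Mb
product demo: 8.588 Mbps × 1380 s = 11851.4 Mb
conference talk: 3.628 Mbps × 2940 s = 10666.3 Mb
screen recording: 2.448 Mbps × 4440 s = 10869.1 Mb
Total: 53854.6 Mb = 6731.8 MB.
= 6.732 GB.

6.73 GB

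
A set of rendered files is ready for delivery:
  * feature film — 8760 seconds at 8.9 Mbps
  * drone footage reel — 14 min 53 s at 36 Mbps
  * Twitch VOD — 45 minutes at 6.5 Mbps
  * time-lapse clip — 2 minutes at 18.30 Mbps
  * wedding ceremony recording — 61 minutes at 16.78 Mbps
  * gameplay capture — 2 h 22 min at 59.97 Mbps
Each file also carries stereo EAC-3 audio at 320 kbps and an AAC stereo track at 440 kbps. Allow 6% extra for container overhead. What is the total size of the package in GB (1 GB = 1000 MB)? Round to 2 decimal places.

95.53 GB

Audio total: 320 + 440 = 760 kbps = 0.760 Mbps.
feature film: 9.660 Mbps × 8760 s × 1.06 = 89698.9 Mb
drone footage reel: 36.760 Mbps × 893 s × 1.06 = 34796.3 Mb
Twitch VOD: 7.260 Mbps × 2700 s × 1.06 = 20778.1 Mb
time-lapse clip: 19.060 Mbps × 120 s × 1.06 = 2424.4 Mb
wedding ceremony recording: 17.540 Mbps × 3660 s × 1.06 = 68048.2 Mb
gameplay capture: 60.730 Mbps × 8520 s × 1.06 = 548464.8 Mb
Total: 764210.7 Mb = 95526.3 MB.
= 95.53 GB.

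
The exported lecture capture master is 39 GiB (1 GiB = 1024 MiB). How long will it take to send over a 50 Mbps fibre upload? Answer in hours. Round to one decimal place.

File: 39 GiB = 335007.4 Mb.
At 50 Mbps: 335007.4 / 50 = 6700.1 s ≈ 1.86 hours.

1.9 hours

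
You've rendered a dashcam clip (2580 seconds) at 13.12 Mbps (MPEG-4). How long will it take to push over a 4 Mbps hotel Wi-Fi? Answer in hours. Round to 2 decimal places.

File: 13.120 Mbps × 2580 s = 33849.6 Mb.
At 4 Mbps: 33849.6 / 4 = 8462.4 s ≈ 2.35 hours.

2.35 hours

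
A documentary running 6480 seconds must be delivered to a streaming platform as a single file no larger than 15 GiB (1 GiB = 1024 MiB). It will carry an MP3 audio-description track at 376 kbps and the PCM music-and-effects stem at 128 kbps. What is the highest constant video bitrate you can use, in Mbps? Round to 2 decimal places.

Budget: 15 GiB = 128849.0 Mb.
Total bitrate budget: 128849.0 Mb / 6480 s = 19.884 Mbps.
Audio total: 376 + 128 = 504 kbps = 0.504 Mbps.
Video: 19.884 − 0.504 = 19.380 Mbps.

19.38 Mbps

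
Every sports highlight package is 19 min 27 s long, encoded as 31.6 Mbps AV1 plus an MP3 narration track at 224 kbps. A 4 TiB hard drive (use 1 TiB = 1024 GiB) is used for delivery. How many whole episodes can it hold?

947

19 min 27 s = 1167 s
Audio: 224 kbps = 0.224 Mbps.
Total bitrate: 31.824 Mbps.
Per item: 31.824 Mbps × 1167 s = 37,139 Mb = 4,642 MB.
Capacity: 4 TiB = 35,184,372 Mb; 947.38 items → 947 complete.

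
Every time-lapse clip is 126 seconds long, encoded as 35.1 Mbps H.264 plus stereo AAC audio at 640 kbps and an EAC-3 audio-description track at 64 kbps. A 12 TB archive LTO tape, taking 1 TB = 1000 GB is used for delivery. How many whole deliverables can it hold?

21279

Audio total: 640 + 64 = 704 kbps = 0.704 Mbps.
Total bitrate: 35.804 Mbps.
Per item: 35.804 Mbps × 126 s = 4,511 Mb = 563.9 MB.
Capacity: 12 TB = 96,000,000 Mb; 21279.88 items → 21279 complete.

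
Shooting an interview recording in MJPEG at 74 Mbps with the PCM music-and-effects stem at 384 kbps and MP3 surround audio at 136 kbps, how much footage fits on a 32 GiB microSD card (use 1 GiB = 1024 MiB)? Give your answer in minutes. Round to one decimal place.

61.5 minutes

Audio total: 384 + 136 = 520 kbps = 0.520 Mbps.
Total bitrate: 74 + 0.520 = 74.520 Mbps.
Capacity: 32 GiB = 274,878 Mb.
Recording time: 274,878 / 74.520 = 3,689 s ≈ 61.5 minutes.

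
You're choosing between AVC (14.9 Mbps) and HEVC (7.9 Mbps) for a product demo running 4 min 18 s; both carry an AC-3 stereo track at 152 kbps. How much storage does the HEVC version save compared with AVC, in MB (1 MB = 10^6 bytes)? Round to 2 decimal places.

4 min 18 s = 258 s
Audio: 152 kbps = 0.152 Mbps.
AVC: 15.052 Mbps × 258 s = 3883.4 Mb = 485.427 MB.
HEVC: 8.052 Mbps × 258 s = 2077.4 Mb = 259.677 MB.
Saving: 485.427 − 259.677 = 225.750 MB.

225.75 MB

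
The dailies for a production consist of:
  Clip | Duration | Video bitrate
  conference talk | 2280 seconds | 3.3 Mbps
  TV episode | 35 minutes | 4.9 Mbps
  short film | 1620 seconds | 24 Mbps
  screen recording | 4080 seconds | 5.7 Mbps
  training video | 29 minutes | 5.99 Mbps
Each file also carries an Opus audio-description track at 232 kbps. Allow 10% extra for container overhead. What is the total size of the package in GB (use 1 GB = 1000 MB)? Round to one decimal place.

Audio: 232 kbps = 0.232 Mbps.
conference talk: 3.532 Mbps × 2280 s × 1.10 = 8858.3 Mb
TV episode: 5.132 Mbps × 2100 s × 1.10 = 11854.9 Mb
short film: 24.232 Mbps × 1620 s × 1.10 = 43181.4 Mb
screen recording: 5.932 Mbps × 4080 s × 1.10 = 26622.8 Mb
training video: 6.222 Mbps × 1740 s × 1.10 = 11908.9 Mb
Total: 102426.3 Mb = 12803.3 MB.
= 12.80 GB.

12.8 GB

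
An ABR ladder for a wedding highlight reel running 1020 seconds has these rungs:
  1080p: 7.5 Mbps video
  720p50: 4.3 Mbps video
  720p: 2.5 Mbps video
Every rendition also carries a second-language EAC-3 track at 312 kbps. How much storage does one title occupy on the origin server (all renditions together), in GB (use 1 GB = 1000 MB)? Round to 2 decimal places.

Audio: 312 kbps = 0.312 Mbps.
Sum of rendition bitrates: (7.5+0.312) + (4.3+0.312) + (2.5+0.312) = 15.236 Mbps.
× 1020 s = 15,541 Mb = 1,943 MB = 1.943 GB.

1.94 GB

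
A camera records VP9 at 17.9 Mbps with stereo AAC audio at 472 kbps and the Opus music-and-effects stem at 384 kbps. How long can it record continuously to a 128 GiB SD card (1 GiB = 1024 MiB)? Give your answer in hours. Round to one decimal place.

16.3 hours

Audio total: 472 + 384 = 856 kbps = 0.856 Mbps.
Total bitrate: 17.9 + 0.856 = 18.756 Mbps.
Capacity: 128 GiB = 1,099,512 Mb.
Recording time: 1,099,512 / 18.756 = 58,622 s ≈ 16.3 hours.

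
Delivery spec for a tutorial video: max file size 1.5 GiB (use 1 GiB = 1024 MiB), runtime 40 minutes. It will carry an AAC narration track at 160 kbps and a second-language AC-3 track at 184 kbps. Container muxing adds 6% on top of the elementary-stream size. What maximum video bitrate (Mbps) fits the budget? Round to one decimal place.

Budget: 1.5 GiB = 12884.9 Mb.
Stream payload after overhead: 12884.9 / 1.06 = 12155.6 Mb.
40 min = 2400 s
Total bitrate budget: 12155.6 Mb / 2400 s = 5.065 Mbps.
Audio total: 160 + 184 = 344 kbps = 0.344 Mbps.
Video: 5.065 − 0.344 = 4.721 Mbps.

4.7 Mbps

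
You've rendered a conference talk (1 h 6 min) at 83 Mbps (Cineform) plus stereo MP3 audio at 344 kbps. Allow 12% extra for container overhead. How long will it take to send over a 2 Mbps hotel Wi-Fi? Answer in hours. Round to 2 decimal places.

1 h 6 min = 66 min = 3960 s
Audio: 344 kbps = 0.344 Mbps.
Total bitrate: 83.344 Mbps.
File: 83.344 Mbps × 3960 s = 330042.2 Mb.
With 12% container overhead: ×1.12. → 369647.3 Mb.
At 2 Mbps: 369647.3 / 2 = 184823.7 s ≈ 51.3 hours.

51.34 hours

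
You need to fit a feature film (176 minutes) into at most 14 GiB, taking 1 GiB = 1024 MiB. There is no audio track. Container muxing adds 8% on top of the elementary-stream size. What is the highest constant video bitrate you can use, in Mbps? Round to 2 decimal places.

Budget: 14 GiB = 120259.1 Mb.
Stream payload after overhead: 120259.1 / 1.08 = 111351.0 Mb.
176 min = 10560 s
Total bitrate budget: 111351.0 Mb / 10560 s = 10.545 Mbps.

10.54 Mbps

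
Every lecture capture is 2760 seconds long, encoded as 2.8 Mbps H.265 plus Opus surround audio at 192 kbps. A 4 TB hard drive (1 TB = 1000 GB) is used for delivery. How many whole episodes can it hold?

Audio: 192 kbps = 0.192 Mbps.
Total bitrate: 2.992 Mbps.
Per item: 2.992 Mbps × 2760 s = 8,258 Mb = 1,032 MB.
Capacity: 4 TB = 32,000,000 Mb; 3875.07 items → 3875 complete.

3875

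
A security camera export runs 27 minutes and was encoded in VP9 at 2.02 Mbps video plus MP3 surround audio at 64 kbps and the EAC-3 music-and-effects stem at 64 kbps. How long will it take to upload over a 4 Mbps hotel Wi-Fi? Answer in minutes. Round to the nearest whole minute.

14 minutes

27 min = 1620 s
Audio total: 64 + 64 = 128 kbps = 0.128 Mbps.
Total bitrate: 2.148 Mbps.
File: 2.148 Mbps × 1620 s = 3479.8 Mb.
At 4 Mbps: 3479.8 / 4 = 869.9 s ≈ 14.5 minutes.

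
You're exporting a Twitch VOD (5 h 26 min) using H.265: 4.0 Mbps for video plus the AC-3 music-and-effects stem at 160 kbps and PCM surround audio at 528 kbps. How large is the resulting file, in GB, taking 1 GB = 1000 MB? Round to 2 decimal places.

11.46 GB

5 h 26 min = 326 min = 19560 s
Audio total: 160 + 528 = 688 kbps = 0.688 Mbps.
Total bitrate: 4.0 + 0.688 = 4.688 Mbps.
Stream data: 4.688 Mbps × 19560 s = 91697.3 Mb.
91,697 Mb ÷ 8 = 11,462 MB → 11.46 GB.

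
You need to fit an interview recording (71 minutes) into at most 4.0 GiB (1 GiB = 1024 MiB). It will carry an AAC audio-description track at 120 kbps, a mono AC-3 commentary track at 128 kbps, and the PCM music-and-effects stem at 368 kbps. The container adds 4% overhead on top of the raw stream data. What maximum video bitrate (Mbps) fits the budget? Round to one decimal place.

Budget: 4.0 GiB = 34359.7 Mb.
Stream payload after overhead: 34359.7 / 1.04 = 33038.2 Mb.
71 min = 4260 s
Total bitrate budget: 33038.2 Mb / 4260 s = 7.755 Mbps.
Audio total: 120 + 128 + 368 = 616 kbps = 0.616 Mbps.
Video: 7.755 − 0.616 = 7.139 Mbps.

7.1 Mbps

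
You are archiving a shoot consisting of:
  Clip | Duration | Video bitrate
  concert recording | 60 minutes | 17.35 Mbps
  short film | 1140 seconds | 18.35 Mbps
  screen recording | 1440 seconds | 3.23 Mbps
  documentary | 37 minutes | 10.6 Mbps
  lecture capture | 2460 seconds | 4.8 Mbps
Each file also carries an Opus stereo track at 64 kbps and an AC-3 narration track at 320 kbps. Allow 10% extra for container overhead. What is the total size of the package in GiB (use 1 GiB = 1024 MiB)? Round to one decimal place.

Audio total: 64 + 320 = 384 kbps = 0.384 Mbps.
concert recording: 17.734 Mbps × 3600 s × 1.10 = 70226.6 Mb
short film: 18.734 Mbps × 1140 s × 1.10 = 23492.4 Mb
screen recording: 3.614 Mbps × 1440 s × 1.10 = 5724.6 Mb
documentary: 10.984 Mbps × 2220 s × 1.10 = 26822.9 Mb
lecture capture: 5.184 Mbps × 2460 s × 1.10 = 14027.9 Mb
Total: 140294.5 Mb = 17536.8 MB.
= 16.33 GiB.

16.3 GiB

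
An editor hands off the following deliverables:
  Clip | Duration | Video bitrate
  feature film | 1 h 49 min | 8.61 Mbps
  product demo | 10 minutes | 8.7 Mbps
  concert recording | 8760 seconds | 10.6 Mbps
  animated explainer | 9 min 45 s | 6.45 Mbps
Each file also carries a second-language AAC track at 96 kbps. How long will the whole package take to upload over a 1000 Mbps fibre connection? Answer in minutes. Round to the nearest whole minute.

3 minutes

Audio: 96 kbps = 0.096 Mbps.
feature film: 8.706 Mbps × 6540 s = 56937.2 Mb
product demo: 8.796 Mbps × 600 s = 5277.6 Mb
concert recording: 10.696 Mbps × 8760 s = 93697.0 Mb
animated explainer: 6.546 Mbps × 585 s = 3829.4 Mb
Total: 159741.2 Mb = 19967.7 MB.
At 1000 Mbps: 159741.2 / 1000 = 160 s ≈ 2.66 minutes.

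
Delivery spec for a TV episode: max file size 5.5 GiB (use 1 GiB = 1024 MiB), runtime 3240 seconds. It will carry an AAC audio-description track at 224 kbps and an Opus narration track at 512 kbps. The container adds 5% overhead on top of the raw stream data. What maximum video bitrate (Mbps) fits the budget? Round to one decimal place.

Budget: 5.5 GiB = 47244.6 Mb.
Stream payload after overhead: 47244.6 / 1.05 = 44994.9 Mb.
Total bitrate budget: 44994.9 Mb / 3240 s = 13.887 Mbps.
Audio total: 224 + 512 = 736 kbps = 0.736 Mbps.
Video: 13.887 − 0.736 = 13.151 Mbps.

13.2 Mbps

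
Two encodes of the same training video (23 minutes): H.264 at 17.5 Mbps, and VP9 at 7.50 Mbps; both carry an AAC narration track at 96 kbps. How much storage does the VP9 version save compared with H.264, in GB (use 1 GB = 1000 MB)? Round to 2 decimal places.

1.73 GB

23 min = 1380 s
Audio: 96 kbps = 0.096 Mbps.
H.264: 17.596 Mbps × 1380 s = 24282.5 Mb = 3.035 GB.
VP9: 7.596 Mbps × 1380 s = 10482.5 Mb = 1.310 GB.
Saving: 3.035 − 1.310 = 1.725 GB.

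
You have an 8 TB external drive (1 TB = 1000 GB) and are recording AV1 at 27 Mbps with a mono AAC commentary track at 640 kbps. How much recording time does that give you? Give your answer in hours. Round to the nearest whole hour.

Audio: 640 kbps = 0.640 Mbps.
Total bitrate: 27 + 0.640 = 27.640 Mbps.
Capacity: 8 TB = 64,000,000 Mb.
Recording time: 64,000,000 / 27.640 = 2,315,485 s ≈ 643 hours.

643 hours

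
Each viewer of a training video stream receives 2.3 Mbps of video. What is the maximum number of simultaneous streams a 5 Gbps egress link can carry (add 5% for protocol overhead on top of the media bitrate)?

2070

On the wire with 5% overhead: 2.415 Mbps.
5 Gbps = 5,000 Mbps; 5,000 / 2.415 = 2070.39 → 2070 viewers.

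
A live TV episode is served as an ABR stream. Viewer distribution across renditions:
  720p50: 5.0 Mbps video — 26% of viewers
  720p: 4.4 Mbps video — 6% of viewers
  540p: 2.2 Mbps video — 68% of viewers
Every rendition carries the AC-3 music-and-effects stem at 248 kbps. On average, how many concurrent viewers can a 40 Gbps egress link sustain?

12091

Audio: 248 kbps = 0.248 Mbps.
Average per-viewer bitrate: 0.26×5.248 + 0.06×4.648 + 0.68×2.448 = 3.308 Mbps.
40 Gbps = 40,000 Mbps; 40,000 / 3.308 = 12091.90 → 12091.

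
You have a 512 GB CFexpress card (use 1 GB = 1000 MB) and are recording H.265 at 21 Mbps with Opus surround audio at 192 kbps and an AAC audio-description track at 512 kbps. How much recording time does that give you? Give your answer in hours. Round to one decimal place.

Audio total: 192 + 512 = 704 kbps = 0.704 Mbps.
Total bitrate: 21 + 0.704 = 21.704 Mbps.
Capacity: 512 GB = 4,096,000 Mb.
Recording time: 4,096,000 / 21.704 = 188,721 s ≈ 52.4 hours.

52.4 hours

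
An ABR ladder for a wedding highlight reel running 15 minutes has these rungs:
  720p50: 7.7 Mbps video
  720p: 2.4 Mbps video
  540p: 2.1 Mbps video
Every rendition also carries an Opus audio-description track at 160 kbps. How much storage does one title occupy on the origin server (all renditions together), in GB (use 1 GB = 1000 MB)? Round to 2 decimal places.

15 min = 900 s
Audio: 160 kbps = 0.160 Mbps.
Sum of rendition bitrates: (7.7+0.160) + (2.4+0.160) + (2.1+0.160) = 12.680 Mbps.
× 900 s = 11,412 Mb = 1,426 MB = 1.427 GB.

1.43 GB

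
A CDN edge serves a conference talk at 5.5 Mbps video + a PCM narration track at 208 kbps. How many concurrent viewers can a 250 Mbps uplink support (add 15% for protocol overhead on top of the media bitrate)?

38

Audio: 208 kbps = 0.208 Mbps.
Per-viewer media rate: 5.708 Mbps.
On the wire with 15% overhead: 6.564 Mbps.
250 Mbps = 250.0 Mbps; 250.0 / 6.564 = 38.09 → 38 viewers.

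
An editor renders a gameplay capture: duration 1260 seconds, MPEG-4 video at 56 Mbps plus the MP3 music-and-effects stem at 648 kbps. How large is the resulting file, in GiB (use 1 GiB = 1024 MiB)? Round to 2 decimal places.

8.31 GiB

Audio: 648 kbps = 0.648 Mbps.
Total bitrate: 56 + 0.648 = 56.648 Mbps.
Stream data: 56.648 Mbps × 1260 s = 71376.5 Mb.
71,376 Mb = 8,922,060,000 bytes ÷ 1,073,741,824 = 8.309 GiB.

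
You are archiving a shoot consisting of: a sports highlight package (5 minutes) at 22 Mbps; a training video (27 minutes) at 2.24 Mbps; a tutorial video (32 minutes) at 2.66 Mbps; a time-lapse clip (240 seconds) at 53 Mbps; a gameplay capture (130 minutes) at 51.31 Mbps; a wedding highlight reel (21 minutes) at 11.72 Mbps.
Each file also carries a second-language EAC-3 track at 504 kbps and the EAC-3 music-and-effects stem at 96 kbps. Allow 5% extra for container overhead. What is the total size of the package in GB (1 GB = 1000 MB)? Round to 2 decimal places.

59.18 GB

Audio total: 504 + 96 = 600 kbps = 0.600 Mbps.
sports highlight package: 22.600 Mbps × 300 s × 1.05 = 7119.0 Mb
training video: 2.840 Mbps × 1620 s × 1.05 = 4830.8 Mb
tutorial video: 3.260 Mbps × 1920 s × 1.05 = 6572.2 Mb
time-lapse clip: 53.600 Mbps × 240 s × 1.05 = 13507.2 Mb
gameplay capture: 51.910 Mbps × 7800 s × 1.05 = 425142.9 Mb
wedding highlight reel: 12.320 Mbps × 1260 s × 1.05 = 16299.4 Mb
Total: 473471.5 Mb = 59183.9 MB.
= 59.18 GB.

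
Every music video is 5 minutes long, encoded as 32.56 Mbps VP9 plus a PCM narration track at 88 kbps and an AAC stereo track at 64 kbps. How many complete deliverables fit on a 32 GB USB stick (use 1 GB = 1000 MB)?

26

5 min = 300 s
Audio total: 88 + 64 = 152 kbps = 0.152 Mbps.
Total bitrate: 32.712 Mbps.
Per item: 32.712 Mbps × 300 s = 9,814 Mb = 1,227 MB.
Capacity: 32 GB = 256,000 Mb; 26.09 items → 26 complete.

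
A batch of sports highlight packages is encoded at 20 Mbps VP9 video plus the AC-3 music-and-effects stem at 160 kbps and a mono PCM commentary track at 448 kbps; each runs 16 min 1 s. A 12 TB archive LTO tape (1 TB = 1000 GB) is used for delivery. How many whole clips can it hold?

16 min 1 s = 961 s
Audio total: 160 + 448 = 608 kbps = 0.608 Mbps.
Total bitrate: 20.608 Mbps.
Per item: 20.608 Mbps × 961 s = 19,804 Mb = 2,476 MB.
Capacity: 12 TB = 96,000,000 Mb; 4847.44 items → 4847 complete.

4847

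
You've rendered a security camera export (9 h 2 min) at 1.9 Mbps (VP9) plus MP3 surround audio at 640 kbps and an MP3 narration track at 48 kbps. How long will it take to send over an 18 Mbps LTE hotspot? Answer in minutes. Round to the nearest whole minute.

78 minutes

9 h 2 min = 542 min = 32520 s
Audio total: 640 + 48 = 688 kbps = 0.688 Mbps.
Total bitrate: 2.588 Mbps.
File: 2.588 Mbps × 32520 s = 84161.8 Mb.
At 18 Mbps: 84161.8 / 18 = 4675.7 s ≈ 77.9 minutes.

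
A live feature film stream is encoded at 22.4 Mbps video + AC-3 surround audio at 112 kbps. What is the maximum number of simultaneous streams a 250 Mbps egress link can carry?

Audio: 112 kbps = 0.112 Mbps.
Per-viewer media rate: 22.512 Mbps.
250 Mbps = 250.0 Mbps; 250.0 / 22.512 = 11.11 → 11 viewers.

11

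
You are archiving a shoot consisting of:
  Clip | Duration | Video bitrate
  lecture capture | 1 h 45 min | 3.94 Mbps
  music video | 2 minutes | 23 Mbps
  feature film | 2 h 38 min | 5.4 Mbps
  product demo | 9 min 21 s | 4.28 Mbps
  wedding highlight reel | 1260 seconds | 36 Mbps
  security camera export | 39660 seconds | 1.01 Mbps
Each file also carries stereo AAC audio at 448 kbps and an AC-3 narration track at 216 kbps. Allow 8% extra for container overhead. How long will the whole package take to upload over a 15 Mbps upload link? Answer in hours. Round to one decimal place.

4.1 hours

Audio total: 448 + 216 = 664 kbps = 0.664 Mbps.
lecture capture: 4.604 Mbps × 6300 s × 1.08 = 31325.6 Mb
music video: 23.664 Mbps × 120 s × 1.08 = 3066.9 Mb
feature film: 6.064 Mbps × 9480 s × 1.08 = 62085.7 Mb
product demo: 4.944 Mbps × 561 s × 1.08 = 2995.5 Mb
wedding highlight reel: 36.664 Mbps × 1260 s × 1.08 = 49892.4 Mb
security camera export: 1.674 Mbps × 39660 s × 1.08 = 71702.1 Mb
Total: 221068.1 Mb = 27633.5 MB.
At 15 Mbps: 221068.1 / 15 = 14738 s ≈ 4.09 hours.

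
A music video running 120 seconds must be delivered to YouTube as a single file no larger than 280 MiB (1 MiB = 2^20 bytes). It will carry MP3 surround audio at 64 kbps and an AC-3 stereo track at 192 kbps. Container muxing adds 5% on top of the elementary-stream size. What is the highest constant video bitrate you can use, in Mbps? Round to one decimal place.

18.4 Mbps

Budget: 280 MiB = 2348.8 Mb.
Stream payload after overhead: 2348.8 / 1.05 = 2237.0 Mb.
Total bitrate budget: 2237.0 Mb / 120 s = 18.641 Mbps.
Audio total: 64 + 192 = 256 kbps = 0.256 Mbps.
Video: 18.641 − 0.256 = 18.385 Mbps.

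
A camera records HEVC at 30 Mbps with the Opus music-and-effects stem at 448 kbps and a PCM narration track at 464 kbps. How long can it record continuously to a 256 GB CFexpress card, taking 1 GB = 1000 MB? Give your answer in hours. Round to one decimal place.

Audio total: 448 + 464 = 912 kbps = 0.912 Mbps.
Total bitrate: 30 + 0.912 = 30.912 Mbps.
Capacity: 256 GB = 2,048,000 Mb.
Recording time: 2,048,000 / 30.912 = 66,253 s ≈ 18.4 hours.

18.4 hours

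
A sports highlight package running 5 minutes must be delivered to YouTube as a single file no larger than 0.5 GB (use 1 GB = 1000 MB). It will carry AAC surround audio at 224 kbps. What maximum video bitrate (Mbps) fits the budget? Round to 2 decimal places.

13.11 Mbps

Budget: 0.5 GB = 4000.0 Mb.
5 min = 300 s
Total bitrate budget: 4000.0 Mb / 300 s = 13.333 Mbps.
Audio: 224 kbps = 0.224 Mbps.
Video: 13.333 − 0.224 = 13.109 Mbps.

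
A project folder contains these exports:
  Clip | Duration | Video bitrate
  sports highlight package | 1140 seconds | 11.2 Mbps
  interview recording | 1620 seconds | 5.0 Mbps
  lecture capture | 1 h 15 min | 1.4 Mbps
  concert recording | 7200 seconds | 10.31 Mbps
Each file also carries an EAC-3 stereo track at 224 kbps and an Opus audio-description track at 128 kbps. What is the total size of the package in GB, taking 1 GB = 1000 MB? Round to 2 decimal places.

13.31 GB

Audio total: 224 + 128 = 352 kbps = 0.352 Mbps.
sports highlight package: 11.552 Mbps × 1140 s = 13169.3 Mb
interview recording: 5.352 Mbps × 1620 s = 8670.2 Mb
lecture capture: 1.752 Mbps × 4500 s = 7884.0 Mb
concert recording: 10.662 Mbps × 7200 s = 76766.4 Mb
Total: 106489.9 Mb = 13311.2 MB.
= 13.31 GB.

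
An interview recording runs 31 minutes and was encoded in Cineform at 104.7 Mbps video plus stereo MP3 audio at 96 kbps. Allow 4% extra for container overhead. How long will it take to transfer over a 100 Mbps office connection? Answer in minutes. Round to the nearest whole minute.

34 minutes

31 min = 1860 s
Audio: 96 kbps = 0.096 Mbps.
Total bitrate: 104.796 Mbps.
File: 104.796 Mbps × 1860 s = 194920.6 Mb.
With 4% container overhead: ×1.04. → 202717.4 Mb.
At 100 Mbps: 202717.4 / 100 = 2027.2 s ≈ 33.8 minutes.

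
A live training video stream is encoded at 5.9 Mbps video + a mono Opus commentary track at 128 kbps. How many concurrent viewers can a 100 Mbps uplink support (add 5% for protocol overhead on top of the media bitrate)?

15

Audio: 128 kbps = 0.128 Mbps.
Per-viewer media rate: 6.028 Mbps.
On the wire with 5% overhead: 6.329 Mbps.
100 Mbps = 100.0 Mbps; 100.0 / 6.329 = 15.80 → 15 viewers.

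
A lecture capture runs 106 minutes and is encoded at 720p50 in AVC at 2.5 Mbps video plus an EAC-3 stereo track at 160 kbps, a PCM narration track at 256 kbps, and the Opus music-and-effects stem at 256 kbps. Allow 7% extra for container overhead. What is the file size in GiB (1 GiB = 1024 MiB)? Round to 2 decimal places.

2.51 GiB

106 min = 6360 s
Audio total: 160 + 256 + 256 = 672 kbps = 0.672 Mbps.
Total bitrate: 2.5 + 0.672 = 3.172 Mbps.
Stream data: 3.172 Mbps × 6360 s = 20173.9 Mb.
With 7% container overhead: ×1.07.
21,586 Mb = 2,698,261,800 bytes ÷ 1,073,741,824 = 2.513 GiB.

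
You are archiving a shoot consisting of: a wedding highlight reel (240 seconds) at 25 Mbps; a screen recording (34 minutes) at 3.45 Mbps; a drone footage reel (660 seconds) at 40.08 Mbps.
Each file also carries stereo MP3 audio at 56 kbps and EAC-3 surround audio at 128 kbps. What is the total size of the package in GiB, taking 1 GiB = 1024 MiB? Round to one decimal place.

Audio total: 56 + 128 = 184 kbps = 0.184 Mbps.
wedding highlight reel: 25.184 Mbps × 240 s = 6044.2 Mb
screen recording: 3.634 Mbps × 2040 s = 7413.4 Mb
drone footage reel: 40.264 Mbps × 660 s = 26574.2 Mb
Total: 40031.8 Mb = 5004.0 MB.
= 4.660 GiB.

4.7 GiB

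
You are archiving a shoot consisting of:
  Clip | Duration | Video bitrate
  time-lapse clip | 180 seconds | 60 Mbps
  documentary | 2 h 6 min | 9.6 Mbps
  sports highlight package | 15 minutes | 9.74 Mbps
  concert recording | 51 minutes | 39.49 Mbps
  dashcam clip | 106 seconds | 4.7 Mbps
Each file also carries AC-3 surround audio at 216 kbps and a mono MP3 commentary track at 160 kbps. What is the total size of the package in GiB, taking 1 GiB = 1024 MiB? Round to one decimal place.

25.4 GiB

Audio total: 216 + 160 = 376 kbps = 0.376 Mbps.
time-lapse clip: 60.376 Mbps × 180 s = 10867.7 Mb
documentary: 9.976 Mbps × 7560 s = 75418.6 Mb
sports highlight package: 10.116 Mbps × 900 s = 9104.4 Mb
concert recording: 39.866 Mbps × 3060 s = 121990.0 Mb
dashcam clip: 5.076 Mbps × 106 s = 538.1 Mb
Total: 217918.7 Mb = 27239.8 MB.
= 25.37 GiB.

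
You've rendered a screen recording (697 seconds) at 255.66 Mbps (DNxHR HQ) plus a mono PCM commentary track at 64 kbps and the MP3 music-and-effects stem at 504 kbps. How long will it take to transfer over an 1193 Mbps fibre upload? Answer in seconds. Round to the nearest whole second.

150 seconds

Audio total: 64 + 504 = 568 kbps = 0.568 Mbps.
Total bitrate: 256.228 Mbps.
File: 256.228 Mbps × 697 s = 178590.9 Mb.
At 1193 Mbps: 178590.9 / 1193 = 149.7 s ≈ 150 seconds.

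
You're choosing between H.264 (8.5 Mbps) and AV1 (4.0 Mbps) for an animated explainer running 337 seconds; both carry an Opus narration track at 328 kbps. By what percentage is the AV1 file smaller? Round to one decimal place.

Audio: 328 kbps = 0.328 Mbps.
H.264: 8.828 Mbps × 337 s = 2975.0 Mb = 371.880 MB.
AV1: 4.328 Mbps × 337 s = 1458.5 Mb = 182.317 MB.
Reduction: (1 − 182.317/371.880) × 100 = 50.97%.

51.0%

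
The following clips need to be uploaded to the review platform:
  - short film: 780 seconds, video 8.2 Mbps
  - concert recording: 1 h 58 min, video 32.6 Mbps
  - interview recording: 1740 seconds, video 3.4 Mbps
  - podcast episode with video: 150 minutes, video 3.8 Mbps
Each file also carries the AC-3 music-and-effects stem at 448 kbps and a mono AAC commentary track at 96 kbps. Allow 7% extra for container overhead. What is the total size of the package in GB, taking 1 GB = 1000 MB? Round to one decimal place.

Audio total: 448 + 96 = 544 kbps = 0.544 Mbps.
short film: 8.744 Mbps × 780 s × 1.07 = 7297.7 Mb
concert recording: 33.144 Mbps × 7080 s × 1.07 = 251085.7 Mb
interview recording: 3.944 Mbps × 1740 s × 1.07 = 7342.9 Mb
podcast episode with video: 4.344 Mbps × 9000 s × 1.07 = 41832.7 Mb
Total: 307559.1 Mb = 38444.9 MB.
= 38.44 GB.

38.4 GB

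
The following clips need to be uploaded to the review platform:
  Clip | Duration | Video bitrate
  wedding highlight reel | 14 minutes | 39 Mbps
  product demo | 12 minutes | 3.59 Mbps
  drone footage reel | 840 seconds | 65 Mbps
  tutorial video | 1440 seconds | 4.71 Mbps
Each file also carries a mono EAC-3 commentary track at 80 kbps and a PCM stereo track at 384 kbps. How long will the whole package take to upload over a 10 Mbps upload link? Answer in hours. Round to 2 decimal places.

2.74 hours

Audio total: 80 + 384 = 464 kbps = 0.464 Mbps.
wedding highlight reel: 39.464 Mbps × 840 s = 33149.8 Mb
product demo: 4.054 Mbps × 720 s = 2918.9 Mb
drone footage reel: 65.464 Mbps × 840 s = 54989.8 Mb
tutorial video: 5.174 Mbps × 1440 s = 7450.6 Mb
Total: 98509.0 Mb = 12313.6 MB.
At 10 Mbps: 98509.0 / 10 = 9851 s ≈ 2.74 hours.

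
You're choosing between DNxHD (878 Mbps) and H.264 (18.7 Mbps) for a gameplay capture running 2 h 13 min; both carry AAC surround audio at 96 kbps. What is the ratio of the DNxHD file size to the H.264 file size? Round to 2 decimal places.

46.72

2 h 13 min = 133 min = 7980 s
Audio: 96 kbps = 0.096 Mbps.
DNxHD: 878.096 Mbps × 7980 s = 7007206.1 Mb = 815.746 GiB.
H.264: 18.796 Mbps × 7980 s = 149992.1 Mb = 17.461 GiB.
Ratio: 815.746 / 17.461 = 46.717.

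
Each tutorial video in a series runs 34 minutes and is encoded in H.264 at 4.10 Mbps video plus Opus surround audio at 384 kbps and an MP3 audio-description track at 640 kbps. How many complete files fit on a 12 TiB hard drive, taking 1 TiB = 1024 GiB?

34 min = 2040 s
Audio total: 384 + 640 = 1024 kbps = 1.024 Mbps.
Total bitrate: 5.124 Mbps.
Per item: 5.124 Mbps × 2040 s = 10,453 Mb = 1,307 MB.
Capacity: 12 TiB = 105,553,116 Mb; 10097.92 items → 10097 complete.

10097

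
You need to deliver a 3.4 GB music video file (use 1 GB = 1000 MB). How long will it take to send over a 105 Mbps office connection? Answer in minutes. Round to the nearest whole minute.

4 minutes

File: 3.4 GB = 27200.0 Mb.
At 105 Mbps: 27200.0 / 105 = 259.0 s ≈ 4.32 minutes.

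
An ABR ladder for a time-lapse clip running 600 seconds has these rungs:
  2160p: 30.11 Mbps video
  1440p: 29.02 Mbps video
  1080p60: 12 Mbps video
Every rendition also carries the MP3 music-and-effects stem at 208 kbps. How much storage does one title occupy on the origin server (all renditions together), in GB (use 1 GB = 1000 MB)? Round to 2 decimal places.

Audio: 208 kbps = 0.208 Mbps.
Sum of rendition bitrates: (30.11+0.208) + (29.02+0.208) + (12+0.208) = 71.754 Mbps.
× 600 s = 43,052 Mb = 5,382 MB = 5.382 GB.

5.38 GB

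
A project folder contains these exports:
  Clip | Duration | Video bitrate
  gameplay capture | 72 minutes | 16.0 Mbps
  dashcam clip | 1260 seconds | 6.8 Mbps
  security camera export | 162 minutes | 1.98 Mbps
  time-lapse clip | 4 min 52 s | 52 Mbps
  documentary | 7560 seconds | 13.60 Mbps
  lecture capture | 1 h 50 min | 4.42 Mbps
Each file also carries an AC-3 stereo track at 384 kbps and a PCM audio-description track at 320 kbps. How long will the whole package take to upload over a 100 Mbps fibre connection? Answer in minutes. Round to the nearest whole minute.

44 minutes

Audio total: 384 + 320 = 704 kbps = 0.704 Mbps.
gameplay capture: 16.704 Mbps × 4320 s = 72161.3 Mb
dashcam clip: 7.504 Mbps × 1260 s = 9455.0 Mb
security camera export: 2.684 Mbps × 9720 s = 26088.5 Mb
time-lapse clip: 52.704 Mbps × 292 s = 15389.6 Mb
documentary: 14.304 Mbps × 7560 s = 108138.2 Mb
lecture capture: 5.124 Mbps × 6600 s = 33818.4 Mb
Total: 265051.0 Mb = 33131.4 MB.
At 100 Mbps: 265051.0 / 100 = 2651 s ≈ 44.2 minutes.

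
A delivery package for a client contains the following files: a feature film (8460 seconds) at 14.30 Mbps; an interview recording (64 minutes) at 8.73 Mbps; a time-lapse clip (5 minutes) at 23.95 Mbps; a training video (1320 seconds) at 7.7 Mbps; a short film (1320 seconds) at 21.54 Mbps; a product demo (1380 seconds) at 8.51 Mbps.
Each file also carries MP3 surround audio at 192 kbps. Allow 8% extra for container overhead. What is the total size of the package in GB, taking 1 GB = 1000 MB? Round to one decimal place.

Audio: 192 kbps = 0.192 Mbps.
feature film: 14.492 Mbps × 8460 s × 1.08 = 132410.5 Mb
interview recording: 8.922 Mbps × 3840 s × 1.08 = 37001.3 Mb
time-lapse clip: 24.142 Mbps × 300 s × 1.08 = 7822.0 Mb
training video: 7.892 Mbps × 1320 s × 1.08 = 11250.8 Mb
short film: 21.732 Mbps × 1320 s × 1.08 = 30981.1 Mb
product demo: 8.702 Mbps × 1380 s × 1.08 = 12969.5 Mb
Total: 232435.3 Mb = 29054.4 MB.
= 29.05 GB.

29.1 GB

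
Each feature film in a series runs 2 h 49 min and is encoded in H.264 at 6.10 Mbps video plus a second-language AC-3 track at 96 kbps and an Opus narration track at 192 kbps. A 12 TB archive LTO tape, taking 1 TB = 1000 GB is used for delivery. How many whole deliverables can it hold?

1482

2 h 49 min = 169 min = 10140 s
Audio total: 96 + 192 = 288 kbps = 0.288 Mbps.
Total bitrate: 6.388 Mbps.
Per item: 6.388 Mbps × 10140 s = 64,774 Mb = 8,097 MB.
Capacity: 12 TB = 96,000,000 Mb; 1482.07 items → 1482 complete.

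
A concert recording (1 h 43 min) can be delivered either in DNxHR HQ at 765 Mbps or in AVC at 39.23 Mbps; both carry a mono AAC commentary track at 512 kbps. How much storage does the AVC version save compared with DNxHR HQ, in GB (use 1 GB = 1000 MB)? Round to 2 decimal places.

560.66 GB

1 h 43 min = 103 min = 6180 s
Audio: 512 kbps = 0.512 Mbps.
DNxHR HQ: 765.512 Mbps × 6180 s = 4730864.2 Mb = 591.358 GB.
AVC: 39.742 Mbps × 6180 s = 245605.6 Mb = 30.701 GB.
Saving: 591.358 − 30.701 = 560.657 GB.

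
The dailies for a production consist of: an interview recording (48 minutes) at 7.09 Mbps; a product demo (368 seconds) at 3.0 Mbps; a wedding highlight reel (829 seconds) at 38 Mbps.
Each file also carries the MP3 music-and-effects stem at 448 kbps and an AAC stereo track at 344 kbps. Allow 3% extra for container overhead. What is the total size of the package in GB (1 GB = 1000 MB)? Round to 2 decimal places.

Audio total: 448 + 344 = 792 kbps = 0.792 Mbps.
interview recording: 7.882 Mbps × 2880 s × 1.03 = 23381.2 Mb
product demo: 3.792 Mbps × 368 s × 1.03 = 1437.3 Mb
wedding highlight reel: 38.792 Mbps × 829 s × 1.03 = 33123.3 Mb
Total: 57941.8 Mb = 7242.7 MB.
= 7.243 GB.

7.24 GB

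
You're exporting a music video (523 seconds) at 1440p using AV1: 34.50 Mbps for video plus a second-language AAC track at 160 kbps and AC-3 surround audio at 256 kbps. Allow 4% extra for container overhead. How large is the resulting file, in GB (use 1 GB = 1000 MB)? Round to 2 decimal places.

Audio total: 160 + 256 = 416 kbps = 0.416 Mbps.
Total bitrate: 34.50 + 0.416 = 34.916 Mbps.
Stream data: 34.916 Mbps × 523 s = 18261.1 Mb.
With 4% container overhead: ×1.04.
18,992 Mb ÷ 8 = 2,374 MB → 2.374 GB.

2.37 GB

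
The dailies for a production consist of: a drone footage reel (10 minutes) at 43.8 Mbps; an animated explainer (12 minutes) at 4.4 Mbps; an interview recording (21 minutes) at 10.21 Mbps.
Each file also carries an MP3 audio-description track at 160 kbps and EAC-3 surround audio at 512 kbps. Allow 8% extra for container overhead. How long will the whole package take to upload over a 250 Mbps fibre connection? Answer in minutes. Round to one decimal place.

Audio total: 160 + 512 = 672 kbps = 0.672 Mbps.
drone footage reel: 44.472 Mbps × 600 s × 1.08 = 28817.9 Mb
animated explainer: 5.072 Mbps × 720 s × 1.08 = 3944.0 Mb
interview recording: 10.882 Mbps × 1260 s × 1.08 = 14808.2 Mb
Total: 47570.1 Mb = 5946.3 MB.
At 250 Mbps: 47570.1 / 250 = 190 s ≈ 3.17 minutes.

3.2 minutes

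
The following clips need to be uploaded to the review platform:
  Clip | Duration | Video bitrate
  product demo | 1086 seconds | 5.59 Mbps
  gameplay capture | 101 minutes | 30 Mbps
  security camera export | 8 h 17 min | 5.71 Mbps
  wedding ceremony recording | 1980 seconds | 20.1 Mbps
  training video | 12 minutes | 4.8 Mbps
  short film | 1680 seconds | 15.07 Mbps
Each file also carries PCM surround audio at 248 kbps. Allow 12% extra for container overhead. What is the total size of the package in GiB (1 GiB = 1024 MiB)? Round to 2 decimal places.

56.97 GiB

Audio: 248 kbps = 0.248 Mbps.
product demo: 5.838 Mbps × 1086 s × 1.12 = 7100.9 Mb
gameplay capture: 30.248 Mbps × 6060 s × 1.12 = 205299.2 Mb
security camera export: 5.958 Mbps × 29820 s × 1.12 = 198987.7 Mb
wedding ceremony recording: 20.348 Mbps × 1980 s × 1.12 = 45123.7 Mb
training video: 5.048 Mbps × 720 s × 1.12 = 4070.7 Mb
short film: 15.318 Mbps × 1680 s × 1.12 = 28822.3 Mb
Total: 489404.5 Mb = 61175.6 MB.
= 56.97 GiB.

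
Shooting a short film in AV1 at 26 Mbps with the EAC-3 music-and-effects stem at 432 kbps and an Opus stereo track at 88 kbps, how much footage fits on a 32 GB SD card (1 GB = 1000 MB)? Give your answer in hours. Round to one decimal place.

Audio total: 432 + 88 = 520 kbps = 0.520 Mbps.
Total bitrate: 26 + 0.520 = 26.520 Mbps.
Capacity: 32 GB = 256,000 Mb.
Recording time: 256,000 / 26.520 = 9,653 s ≈ 2.68 hours.

2.7 hours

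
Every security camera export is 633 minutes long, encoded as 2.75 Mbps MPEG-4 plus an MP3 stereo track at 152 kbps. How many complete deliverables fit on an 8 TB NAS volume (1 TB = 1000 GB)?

580

633 min = 37980 s
Audio: 152 kbps = 0.152 Mbps.
Total bitrate: 2.902 Mbps.
Per item: 2.902 Mbps × 37980 s = 110,218 Mb = 13,777 MB.
Capacity: 8 TB = 64,000,000 Mb; 580.67 items → 580 complete.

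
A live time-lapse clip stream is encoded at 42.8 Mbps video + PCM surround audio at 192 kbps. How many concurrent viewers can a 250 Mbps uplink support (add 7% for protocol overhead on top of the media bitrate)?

Audio: 192 kbps = 0.192 Mbps.
Per-viewer media rate: 42.992 Mbps.
On the wire with 7% overhead: 46.001 Mbps.
250 Mbps = 250.0 Mbps; 250.0 / 46.001 = 5.43 → 5 viewers.

5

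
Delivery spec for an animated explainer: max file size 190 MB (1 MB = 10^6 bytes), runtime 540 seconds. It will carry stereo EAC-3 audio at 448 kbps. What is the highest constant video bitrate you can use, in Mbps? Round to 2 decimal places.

Budget: 190 MB = 1520.0 Mb.
Total bitrate budget: 1520.0 Mb / 540 s = 2.815 Mbps.
Audio: 448 kbps = 0.448 Mbps.
Video: 2.815 − 0.448 = 2.367 Mbps.

2.37 Mbps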